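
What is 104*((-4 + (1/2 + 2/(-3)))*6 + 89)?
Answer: 6656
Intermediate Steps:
104*((-4 + (1/2 + 2/(-3)))*6 + 89) = 104*((-4 + (1*(½) + 2*(-⅓)))*6 + 89) = 104*((-4 + (½ - ⅔))*6 + 89) = 104*((-4 - ⅙)*6 + 89) = 104*(-25/6*6 + 89) = 104*(-25 + 89) = 104*64 = 6656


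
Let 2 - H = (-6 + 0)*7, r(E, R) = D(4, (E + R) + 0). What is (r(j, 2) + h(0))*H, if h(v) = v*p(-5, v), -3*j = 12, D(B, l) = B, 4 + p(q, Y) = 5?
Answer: 176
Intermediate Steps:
p(q, Y) = 1 (p(q, Y) = -4 + 5 = 1)
j = -4 (j = -1/3*12 = -4)
r(E, R) = 4
H = 44 (H = 2 - (-6 + 0)*7 = 2 - (-6)*7 = 2 - 1*(-42) = 2 + 42 = 44)
h(v) = v (h(v) = v*1 = v)
(r(j, 2) + h(0))*H = (4 + 0)*44 = 4*44 = 176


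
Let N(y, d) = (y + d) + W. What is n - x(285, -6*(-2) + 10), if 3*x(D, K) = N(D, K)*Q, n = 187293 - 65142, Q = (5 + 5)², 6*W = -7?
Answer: 1007609/9 ≈ 1.1196e+5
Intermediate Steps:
W = -7/6 (W = (⅙)*(-7) = -7/6 ≈ -1.1667)
Q = 100 (Q = 10² = 100)
n = 122151
N(y, d) = -7/6 + d + y (N(y, d) = (y + d) - 7/6 = (d + y) - 7/6 = -7/6 + d + y)
x(D, K) = -350/9 + 100*D/3 + 100*K/3 (x(D, K) = ((-7/6 + K + D)*100)/3 = ((-7/6 + D + K)*100)/3 = (-350/3 + 100*D + 100*K)/3 = -350/9 + 100*D/3 + 100*K/3)
n - x(285, -6*(-2) + 10) = 122151 - (-350/9 + (100/3)*285 + 100*(-6*(-2) + 10)/3) = 122151 - (-350/9 + 9500 + 100*(12 + 10)/3) = 122151 - (-350/9 + 9500 + (100/3)*22) = 122151 - (-350/9 + 9500 + 2200/3) = 122151 - 1*91750/9 = 122151 - 91750/9 = 1007609/9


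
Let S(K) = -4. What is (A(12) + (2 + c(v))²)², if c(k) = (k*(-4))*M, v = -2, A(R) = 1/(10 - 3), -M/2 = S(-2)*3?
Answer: 69407483209/49 ≈ 1.4165e+9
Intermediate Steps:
M = 24 (M = -(-8)*3 = -2*(-12) = 24)
A(R) = ⅐ (A(R) = 1/7 = ⅐)
c(k) = -96*k (c(k) = (k*(-4))*24 = -4*k*24 = -96*k)
(A(12) + (2 + c(v))²)² = (⅐ + (2 - 96*(-2))²)² = (⅐ + (2 + 192)²)² = (⅐ + 194²)² = (⅐ + 37636)² = (263453/7)² = 69407483209/49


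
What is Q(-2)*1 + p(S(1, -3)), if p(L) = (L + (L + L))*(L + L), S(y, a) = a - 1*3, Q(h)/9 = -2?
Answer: 198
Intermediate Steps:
Q(h) = -18 (Q(h) = 9*(-2) = -18)
S(y, a) = -3 + a (S(y, a) = a - 3 = -3 + a)
p(L) = 6*L**2 (p(L) = (L + 2*L)*(2*L) = (3*L)*(2*L) = 6*L**2)
Q(-2)*1 + p(S(1, -3)) = -18*1 + 6*(-3 - 3)**2 = -18 + 6*(-6)**2 = -18 + 6*36 = -18 + 216 = 198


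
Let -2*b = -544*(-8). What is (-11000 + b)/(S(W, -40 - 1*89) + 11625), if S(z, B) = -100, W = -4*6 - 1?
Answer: -13176/11525 ≈ -1.1433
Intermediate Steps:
b = -2176 (b = -(-272)*(-8) = -1/2*4352 = -2176)
W = -25 (W = -24 - 1 = -25)
(-11000 + b)/(S(W, -40 - 1*89) + 11625) = (-11000 - 2176)/(-100 + 11625) = -13176/11525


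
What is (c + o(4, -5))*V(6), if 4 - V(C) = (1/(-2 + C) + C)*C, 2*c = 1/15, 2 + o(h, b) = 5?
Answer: -6097/60 ≈ -101.62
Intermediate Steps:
o(h, b) = 3 (o(h, b) = -2 + 5 = 3)
c = 1/30 (c = (½)/15 = (½)*(1/15) = 1/30 ≈ 0.033333)
V(C) = 4 - C*(C + 1/(-2 + C)) (V(C) = 4 - (1/(-2 + C) + C)*C = 4 - (C + 1/(-2 + C))*C = 4 - C*(C + 1/(-2 + C)))
(c + o(4, -5))*V(6) = (1/30 + 3)*((-8 - 1*6³ + 2*6² + 3*6)/(-2 + 6)) = 91*((-8 - 1*216 + 2*36 + 18)/4)/30 = 91*((-8 - 216 + 72 + 18)/4)/30 = 91*((¼)*(-134))/30 = (91/30)*(-67/2) = -6097/60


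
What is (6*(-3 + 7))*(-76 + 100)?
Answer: 576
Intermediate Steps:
(6*(-3 + 7))*(-76 + 100) = (6*4)*24 = 24*24 = 576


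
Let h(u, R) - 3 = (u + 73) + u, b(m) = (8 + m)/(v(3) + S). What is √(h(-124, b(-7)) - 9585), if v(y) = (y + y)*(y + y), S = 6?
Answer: I*√9757 ≈ 98.778*I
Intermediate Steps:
v(y) = 4*y² (v(y) = (2*y)*(2*y) = 4*y²)
b(m) = 4/21 + m/42 (b(m) = (8 + m)/(4*3² + 6) = (8 + m)/(4*9 + 6) = (8 + m)/(36 + 6) = (8 + m)/42 = (8 + m)*(1/42) = 4/21 + m/42)
h(u, R) = 76 + 2*u (h(u, R) = 3 + ((u + 73) + u) = 3 + ((73 + u) + u) = 3 + (73 + 2*u) = 76 + 2*u)
√(h(-124, b(-7)) - 9585) = √((76 + 2*(-124)) - 9585) = √((76 - 248) - 9585) = √(-172 - 9585) = √(-9757) = I*√9757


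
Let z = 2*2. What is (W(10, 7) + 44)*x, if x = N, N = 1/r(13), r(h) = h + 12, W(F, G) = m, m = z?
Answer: 48/25 ≈ 1.9200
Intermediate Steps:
z = 4
m = 4
W(F, G) = 4
r(h) = 12 + h
N = 1/25 (N = 1/(12 + 13) = 1/25 ≈ 0.040000)
x = 1/25 ≈ 0.040000
(W(10, 7) + 44)*x = (4 + 44)*(1/25) = 48*(1/25) = 48/25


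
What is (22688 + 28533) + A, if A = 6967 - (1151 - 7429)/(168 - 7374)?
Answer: 209648225/3603 ≈ 58187.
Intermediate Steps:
A = 25098962/3603 (A = 6967 - (-6278)/(-7206) = 6967 - (-6278)*(-1)/7206 = 6967 - 1*3139/3603 = 6967 - 3139/3603 = 25098962/3603 ≈ 6966.1)
(22688 + 28533) + A = (22688 + 28533) + 25098962/3603 = 51221 + 25098962/3603 = 209648225/3603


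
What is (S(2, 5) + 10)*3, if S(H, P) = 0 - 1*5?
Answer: 15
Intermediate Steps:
S(H, P) = -5 (S(H, P) = 0 - 5 = -5)
(S(2, 5) + 10)*3 = (-5 + 10)*3 = 5*3 = 15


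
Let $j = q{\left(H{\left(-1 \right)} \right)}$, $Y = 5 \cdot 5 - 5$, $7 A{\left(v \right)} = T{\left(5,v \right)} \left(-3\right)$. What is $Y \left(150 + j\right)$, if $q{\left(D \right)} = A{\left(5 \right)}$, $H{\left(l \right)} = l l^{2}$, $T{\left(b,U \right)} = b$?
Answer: $\frac{20700}{7} \approx 2957.1$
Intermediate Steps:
$H{\left(l \right)} = l^{3}$
$A{\left(v \right)} = - \frac{15}{7}$ ($A{\left(v \right)} = \frac{5 \left(-3\right)}{7} = \frac{1}{7} \left(-15\right) = - \frac{15}{7}$)
$Y = 20$ ($Y = 25 - 5 = 20$)
$q{\left(D \right)} = - \frac{15}{7}$
$j = - \frac{15}{7} \approx -2.1429$
$Y \left(150 + j\right) = 20 \left(150 - \frac{15}{7}\right) = 20 \cdot \frac{1035}{7} = \frac{20700}{7}$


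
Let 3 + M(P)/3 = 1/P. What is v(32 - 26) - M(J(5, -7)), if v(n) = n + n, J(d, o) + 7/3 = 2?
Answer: 30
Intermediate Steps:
J(d, o) = -⅓ (J(d, o) = -7/3 + 2 = -⅓)
v(n) = 2*n
M(P) = -9 + 3/P
v(32 - 26) - M(J(5, -7)) = 2*(32 - 26) - (-9 + 3/(-⅓)) = 2*6 - (-9 + 3*(-3)) = 12 - (-9 - 9) = 12 - 1*(-18) = 12 + 18 = 30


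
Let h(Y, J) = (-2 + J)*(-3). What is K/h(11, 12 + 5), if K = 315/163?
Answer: -7/163 ≈ -0.042945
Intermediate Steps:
h(Y, J) = 6 - 3*J
K = 315/163 (K = 315*(1/163) = 315/163 ≈ 1.9325)
K/h(11, 12 + 5) = 315/(163*(6 - 3*(12 + 5))) = 315/(163*(6 - 3*17)) = 315/(163*(6 - 51)) = (315/163)/(-45) = (315/163)*(-1/45) = -7/163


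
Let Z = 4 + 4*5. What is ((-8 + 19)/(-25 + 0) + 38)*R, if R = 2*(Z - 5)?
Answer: 35682/25 ≈ 1427.3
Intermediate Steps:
Z = 24 (Z = 4 + 20 = 24)
R = 38 (R = 2*(24 - 5) = 2*19 = 38)
((-8 + 19)/(-25 + 0) + 38)*R = ((-8 + 19)/(-25 + 0) + 38)*38 = (11/(-25) + 38)*38 = (11*(-1/25) + 38)*38 = (-11/25 + 38)*38 = (939/25)*38 = 35682/25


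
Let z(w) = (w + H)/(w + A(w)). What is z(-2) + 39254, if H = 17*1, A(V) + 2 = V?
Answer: 78503/2 ≈ 39252.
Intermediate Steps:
A(V) = -2 + V
H = 17
z(w) = (17 + w)/(-2 + 2*w) (z(w) = (w + 17)/(w + (-2 + w)) = (17 + w)/(-2 + 2*w))
z(-2) + 39254 = (17 - 2)/(2*(-1 - 2)) + 39254 = (1/2)*15/(-3) + 39254 = (1/2)*(-1/3)*15 + 39254 = -5/2 + 39254 = 78503/2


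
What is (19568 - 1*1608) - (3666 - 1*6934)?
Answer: 21228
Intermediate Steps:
(19568 - 1*1608) - (3666 - 1*6934) = (19568 - 1608) - (3666 - 6934) = 17960 - 1*(-3268) = 17960 + 3268 = 21228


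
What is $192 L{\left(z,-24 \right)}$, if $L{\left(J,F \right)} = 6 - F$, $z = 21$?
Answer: $5760$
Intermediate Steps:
$192 L{\left(z,-24 \right)} = 192 \left(6 - -24\right) = 192 \left(6 + 24\right) = 192 \cdot 30 = 5760$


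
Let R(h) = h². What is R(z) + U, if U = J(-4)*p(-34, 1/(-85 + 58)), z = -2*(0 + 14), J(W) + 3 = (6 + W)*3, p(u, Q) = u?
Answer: 682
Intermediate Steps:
J(W) = 15 + 3*W (J(W) = -3 + (6 + W)*3 = -3 + (18 + 3*W) = 15 + 3*W)
z = -28 (z = -2*14 = -28)
U = -102 (U = (15 + 3*(-4))*(-34) = (15 - 12)*(-34) = 3*(-34) = -102)
R(z) + U = (-28)² - 102 = 784 - 102 = 682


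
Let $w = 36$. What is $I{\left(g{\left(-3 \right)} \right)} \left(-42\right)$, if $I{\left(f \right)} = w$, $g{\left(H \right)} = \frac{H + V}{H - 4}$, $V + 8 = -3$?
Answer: $-1512$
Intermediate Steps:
$V = -11$ ($V = -8 - 3 = -11$)
$g{\left(H \right)} = \frac{-11 + H}{-4 + H}$ ($g{\left(H \right)} = \frac{H - 11}{H - 4} = \frac{-11 + H}{-4 + H}$)
$I{\left(f \right)} = 36$
$I{\left(g{\left(-3 \right)} \right)} \left(-42\right) = 36 \left(-42\right) = -1512$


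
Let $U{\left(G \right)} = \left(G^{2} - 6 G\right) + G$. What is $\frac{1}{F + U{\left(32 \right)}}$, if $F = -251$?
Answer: $\frac{1}{613} \approx 0.0016313$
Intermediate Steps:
$U{\left(G \right)} = G^{2} - 5 G$
$\frac{1}{F + U{\left(32 \right)}} = \frac{1}{-251 + 32 \left(-5 + 32\right)} = \frac{1}{-251 + 32 \cdot 27} = \frac{1}{-251 + 864} = \frac{1}{613}$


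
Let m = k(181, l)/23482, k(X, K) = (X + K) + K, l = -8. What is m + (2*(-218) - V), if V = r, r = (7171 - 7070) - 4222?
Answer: 86531335/23482 ≈ 3685.0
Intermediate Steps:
k(X, K) = X + 2*K (k(X, K) = (K + X) + K = X + 2*K)
m = 165/23482 (m = (181 + 2*(-8))/23482 = (181 - 16)*(1/23482) = 165*(1/23482) = 165/23482 ≈ 0.0070267)
r = -4121 (r = 101 - 4222 = -4121)
V = -4121
m + (2*(-218) - V) = 165/23482 + (2*(-218) - 1*(-4121)) = 165/23482 + (-436 + 4121) = 165/23482 + 3685 = 86531335/23482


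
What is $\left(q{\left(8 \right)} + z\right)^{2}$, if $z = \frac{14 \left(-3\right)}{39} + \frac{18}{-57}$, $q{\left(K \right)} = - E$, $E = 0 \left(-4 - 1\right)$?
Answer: $\frac{118336}{61009} \approx 1.9396$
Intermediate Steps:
$E = 0$ ($E = 0 \left(-5\right) = 0$)
$q{\left(K \right)} = 0$ ($q{\left(K \right)} = \left(-1\right) 0 = 0$)
$z = - \frac{344}{247}$ ($z = \left(-42\right) \frac{1}{39} + 18 \left(- \frac{1}{57}\right) = - \frac{14}{13} - \frac{6}{19} = - \frac{344}{247} \approx -1.3927$)
$\left(q{\left(8 \right)} + z\right)^{2} = \left(0 - \frac{344}{247}\right)^{2} = \left(- \frac{344}{247}\right)^{2} = \frac{118336}{61009}$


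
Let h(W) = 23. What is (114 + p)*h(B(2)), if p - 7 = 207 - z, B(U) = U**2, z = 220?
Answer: 2484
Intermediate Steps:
p = -6 (p = 7 + (207 - 1*220) = 7 + (207 - 220) = 7 - 13 = -6)
(114 + p)*h(B(2)) = (114 - 6)*23 = 108*23 = 2484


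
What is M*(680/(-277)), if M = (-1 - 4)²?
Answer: -17000/277 ≈ -61.372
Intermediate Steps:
M = 25 (M = (-5)² = 25)
M*(680/(-277)) = 25*(680/(-277)) = 25*(680*(-1/277)) = 25*(-680/277) = -17000/277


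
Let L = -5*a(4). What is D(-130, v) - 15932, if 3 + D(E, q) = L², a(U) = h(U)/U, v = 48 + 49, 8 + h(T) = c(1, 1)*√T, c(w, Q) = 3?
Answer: -63715/4 ≈ -15929.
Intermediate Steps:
h(T) = -8 + 3*√T
v = 97
a(U) = (-8 + 3*√U)/U
L = 5/2 (L = -5*(-8 + 3*√4)/4 = -5*(-8 + 3*2)/4 = -5*(-8 + 6)/4 = -5*(-2)/4 = -5*(-½) = 5/2 ≈ 2.5000)
D(E, q) = 13/4 (D(E, q) = -3 + (5/2)² = -3 + 25/4 = 13/4)
D(-130, v) - 15932 = 13/4 - 15932 = -63715/4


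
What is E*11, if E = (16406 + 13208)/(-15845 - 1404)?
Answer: -325754/17249 ≈ -18.885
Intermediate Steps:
E = -29614/17249 (E = 29614/(-17249) = 29614*(-1/17249) = -29614/17249 ≈ -1.7169)
E*11 = -29614/17249*11 = -325754/17249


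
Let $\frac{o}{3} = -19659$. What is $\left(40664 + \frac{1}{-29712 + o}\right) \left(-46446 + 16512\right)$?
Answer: $- \frac{35985153061110}{29563} \approx -1.2172 \cdot 10^{9}$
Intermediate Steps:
$o = -58977$ ($o = 3 \left(-19659\right) = -58977$)
$\left(40664 + \frac{1}{-29712 + o}\right) \left(-46446 + 16512\right) = \left(40664 + \frac{1}{-29712 - 58977}\right) \left(-46446 + 16512\right) = \left(40664 + \frac{1}{-88689}\right) \left(-29934\right) = \left(40664 - \frac{1}{88689}\right) \left(-29934\right) = \frac{3606449495}{88689} \left(-29934\right) = - \frac{35985153061110}{29563}$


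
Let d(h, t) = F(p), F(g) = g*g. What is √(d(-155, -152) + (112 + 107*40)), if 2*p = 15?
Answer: 3*√1977/2 ≈ 66.695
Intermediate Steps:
p = 15/2 (p = (½)*15 = 15/2 ≈ 7.5000)
F(g) = g²
d(h, t) = 225/4 (d(h, t) = (15/2)² = 225/4)
√(d(-155, -152) + (112 + 107*40)) = √(225/4 + (112 + 107*40)) = √(225/4 + (112 + 4280)) = √(225/4 + 4392) = √(17793/4) = 3*√1977/2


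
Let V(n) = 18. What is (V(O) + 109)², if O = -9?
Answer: 16129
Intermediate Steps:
(V(O) + 109)² = (18 + 109)² = 127² = 16129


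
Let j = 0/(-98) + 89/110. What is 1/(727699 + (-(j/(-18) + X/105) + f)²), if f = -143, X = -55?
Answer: 192099600/143687745785809 ≈ 1.3369e-6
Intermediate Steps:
j = 89/110 (j = 0*(-1/98) + 89*(1/110) = 0 + 89/110 = 89/110 ≈ 0.80909)
1/(727699 + (-(j/(-18) + X/105) + f)²) = 1/(727699 + (-((89/110)/(-18) - 55/105) - 143)²) = 1/(727699 + (-((89/110)*(-1/18) - 55*1/105) - 143)²) = 1/(727699 + (-(-89/1980 - 11/21) - 143)²) = 1/(727699 + (-1*(-7883/13860) - 143)²) = 1/(727699 + (7883/13860 - 143)²) = 1/(727699 + (-1974097/13860)²) = 1/(727699 + 3897058965409/192099600) = 1/(143687745785809/192099600) = 192099600/143687745785809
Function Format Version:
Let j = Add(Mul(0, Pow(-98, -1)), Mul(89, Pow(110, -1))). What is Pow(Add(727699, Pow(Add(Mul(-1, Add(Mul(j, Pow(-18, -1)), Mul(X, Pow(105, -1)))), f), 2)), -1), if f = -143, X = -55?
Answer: Rational(192099600, 143687745785809) ≈ 1.3369e-6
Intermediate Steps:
j = Rational(89, 110) (j = Add(Mul(0, Rational(-1, 98)), Mul(89, Rational(1, 110))) = Add(0, Rational(89, 110)) = Rational(89, 110) ≈ 0.80909)
Pow(Add(727699, Pow(Add(Mul(-1, Add(Mul(j, Pow(-18, -1)), Mul(X, Pow(105, -1)))), f), 2)), -1) = Pow(Add(727699, Pow(Add(Mul(-1, Add(Mul(Rational(89, 110), Pow(-18, -1)), Mul(-55, Pow(105, -1)))), -143), 2)), -1) = Pow(Add(727699, Pow(Add(Mul(-1, Add(Mul(Rational(89, 110), Rational(-1, 18)), Mul(-55, Rational(1, 105)))), -143), 2)), -1) = Pow(Add(727699, Pow(Add(Mul(-1, Add(Rational(-89, 1980), Rational(-11, 21))), -143), 2)), -1) = Pow(Add(727699, Pow(Add(Mul(-1, Rational(-7883, 13860)), -143), 2)), -1) = Pow(Add(727699, Pow(Add(Rational(7883, 13860), -143), 2)), -1) = Pow(Add(727699, Pow(Rational(-1974097, 13860), 2)), -1) = Pow(Add(727699, Rational(3897058965409, 192099600)), -1) = Pow(Rational(143687745785809, 192099600), -1) = Rational(192099600, 143687745785809)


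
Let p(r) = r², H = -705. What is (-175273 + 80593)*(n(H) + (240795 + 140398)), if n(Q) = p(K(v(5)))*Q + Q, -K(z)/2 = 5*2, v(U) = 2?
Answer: -9324843840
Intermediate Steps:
K(z) = -20 (K(z) = -10*2 = -2*10 = -20)
n(Q) = 401*Q (n(Q) = (-20)²*Q + Q = 400*Q + Q = 401*Q)
(-175273 + 80593)*(n(H) + (240795 + 140398)) = (-175273 + 80593)*(401*(-705) + (240795 + 140398)) = -94680*(-282705 + 381193) = -94680*98488 = -9324843840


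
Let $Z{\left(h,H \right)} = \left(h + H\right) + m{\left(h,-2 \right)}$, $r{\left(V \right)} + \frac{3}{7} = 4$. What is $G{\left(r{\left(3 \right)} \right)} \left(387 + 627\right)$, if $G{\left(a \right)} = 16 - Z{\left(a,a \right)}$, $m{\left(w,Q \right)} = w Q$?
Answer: $16224$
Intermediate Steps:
$m{\left(w,Q \right)} = Q w$
$r{\left(V \right)} = \frac{25}{7}$ ($r{\left(V \right)} = - \frac{3}{7} + 4 = \frac{25}{7}$)
$Z{\left(h,H \right)} = H - h$ ($Z{\left(h,H \right)} = \left(h + H\right) - 2 h = \left(H + h\right) - 2 h = H - h$)
$G{\left(a \right)} = 16$ ($G{\left(a \right)} = 16 - \left(a - a\right) = 16 - 0 = 16 + 0 = 16$)
$G{\left(r{\left(3 \right)} \right)} \left(387 + 627\right) = 16 \left(387 + 627\right) = 16 \cdot 1014 = 16224$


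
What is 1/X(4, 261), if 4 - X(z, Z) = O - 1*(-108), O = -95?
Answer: -1/9 ≈ -0.11111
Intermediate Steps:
X(z, Z) = -9 (X(z, Z) = 4 - (-95 - 1*(-108)) = 4 - (-95 + 108) = 4 - 1*13 = 4 - 13 = -9)
1/X(4, 261) = 1/(-9) = -1/9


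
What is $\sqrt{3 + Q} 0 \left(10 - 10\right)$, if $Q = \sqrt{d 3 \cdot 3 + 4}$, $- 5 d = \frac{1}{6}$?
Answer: $0$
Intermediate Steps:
$d = - \frac{1}{30}$ ($d = - \frac{1}{5 \cdot 6} = \left(- \frac{1}{5}\right) \frac{1}{6} = - \frac{1}{30} \approx -0.033333$)
$Q = \frac{\sqrt{370}}{10}$ ($Q = \sqrt{\left(- \frac{1}{30}\right) 3 \cdot 3 + 4} = \sqrt{\left(- \frac{1}{10}\right) 3 + 4} = \sqrt{- \frac{3}{10} + 4} = \sqrt{\frac{37}{10}} = \frac{\sqrt{370}}{10} \approx 1.9235$)
$\sqrt{3 + Q} 0 \left(10 - 10\right) = \sqrt{3 + \frac{\sqrt{370}}{10}} \cdot 0 \left(10 - 10\right) = 0 \cdot 0 = 0$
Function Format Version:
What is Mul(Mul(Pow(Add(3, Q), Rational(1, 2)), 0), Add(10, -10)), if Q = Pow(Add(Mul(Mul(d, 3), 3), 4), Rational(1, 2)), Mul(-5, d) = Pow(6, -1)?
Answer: 0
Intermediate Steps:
d = Rational(-1, 30) (d = Mul(Rational(-1, 5), Pow(6, -1)) = Mul(Rational(-1, 5), Rational(1, 6)) = Rational(-1, 30) ≈ -0.033333)
Q = Mul(Rational(1, 10), Pow(370, Rational(1, 2))) (Q = Pow(Add(Mul(Mul(Rational(-1, 30), 3), 3), 4), Rational(1, 2)) = Pow(Add(Mul(Rational(-1, 10), 3), 4), Rational(1, 2)) = Pow(Add(Rational(-3, 10), 4), Rational(1, 2)) = Pow(Rational(37, 10), Rational(1, 2)) = Mul(Rational(1, 10), Pow(370, Rational(1, 2))) ≈ 1.9235)
Mul(Mul(Pow(Add(3, Q), Rational(1, 2)), 0), Add(10, -10)) = Mul(Mul(Pow(Add(3, Mul(Rational(1, 10), Pow(370, Rational(1, 2)))), Rational(1, 2)), 0), Add(10, -10)) = Mul(0, 0) = 0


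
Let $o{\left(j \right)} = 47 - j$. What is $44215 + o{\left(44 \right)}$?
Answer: $44218$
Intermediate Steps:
$44215 + o{\left(44 \right)} = 44215 + \left(47 - 44\right) = 44215 + 3 = 44218$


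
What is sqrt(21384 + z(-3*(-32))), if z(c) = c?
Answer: 2*sqrt(5370) ≈ 146.56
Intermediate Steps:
sqrt(21384 + z(-3*(-32))) = sqrt(21384 - 3*(-32)) = sqrt(21384 + 96) = sqrt(21480) = 2*sqrt(5370)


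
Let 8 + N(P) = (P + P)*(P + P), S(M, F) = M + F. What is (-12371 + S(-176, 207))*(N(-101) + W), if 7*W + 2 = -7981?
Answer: -3425448260/7 ≈ -4.8935e+8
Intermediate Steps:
W = -7983/7 (W = -2/7 + (⅐)*(-7981) = -2/7 - 7981/7 = -7983/7 ≈ -1140.4)
S(M, F) = F + M
N(P) = -8 + 4*P² (N(P) = -8 + (P + P)*(P + P) = -8 + (2*P)*(2*P) = -8 + 4*P²)
(-12371 + S(-176, 207))*(N(-101) + W) = (-12371 + (207 - 176))*((-8 + 4*(-101)²) - 7983/7) = (-12371 + 31)*((-8 + 4*10201) - 7983/7) = -12340*((-8 + 40804) - 7983/7) = -12340*(40796 - 7983/7) = -12340*277589/7 = -3425448260/7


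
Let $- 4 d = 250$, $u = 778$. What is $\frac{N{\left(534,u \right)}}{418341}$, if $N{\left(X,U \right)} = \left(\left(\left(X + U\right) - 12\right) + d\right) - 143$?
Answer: $\frac{199}{76062} \approx 0.0026163$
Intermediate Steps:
$d = - \frac{125}{2}$ ($d = \left(- \frac{1}{4}\right) 250 = - \frac{125}{2} \approx -62.5$)
$N{\left(X,U \right)} = - \frac{435}{2} + U + X$ ($N{\left(X,U \right)} = \left(\left(\left(X + U\right) - 12\right) - \frac{125}{2}\right) - 143 = \left(\left(\left(U + X\right) - 12\right) - \frac{125}{2}\right) - 143 = \left(\left(-12 + U + X\right) - \frac{125}{2}\right) - 143 = \left(- \frac{149}{2} + U + X\right) - 143 = - \frac{435}{2} + U + X$)
$\frac{N{\left(534,u \right)}}{418341} = \frac{- \frac{435}{2} + 778 + 534}{418341} = \frac{2189}{2} \cdot \frac{1}{418341} = \frac{199}{76062}$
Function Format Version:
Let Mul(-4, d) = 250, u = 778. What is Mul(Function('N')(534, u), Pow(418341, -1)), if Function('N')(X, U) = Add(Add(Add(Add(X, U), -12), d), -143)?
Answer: Rational(199, 76062) ≈ 0.0026163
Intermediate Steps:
d = Rational(-125, 2) (d = Mul(Rational(-1, 4), 250) = Rational(-125, 2) ≈ -62.500)
Function('N')(X, U) = Add(Rational(-435, 2), U, X) (Function('N')(X, U) = Add(Add(Add(Add(X, U), -12), Rational(-125, 2)), -143) = Add(Add(Add(Add(U, X), -12), Rational(-125, 2)), -143) = Add(Add(Add(-12, U, X), Rational(-125, 2)), -143) = Add(Add(Rational(-149, 2), U, X), -143) = Add(Rational(-435, 2), U, X))
Mul(Function('N')(534, u), Pow(418341, -1)) = Mul(Add(Rational(-435, 2), 778, 534), Pow(418341, -1)) = Mul(Rational(2189, 2), Rational(1, 418341)) = Rational(199, 76062)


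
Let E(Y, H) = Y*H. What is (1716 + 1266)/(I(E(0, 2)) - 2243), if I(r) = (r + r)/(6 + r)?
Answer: -2982/2243 ≈ -1.3295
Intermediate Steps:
E(Y, H) = H*Y
I(r) = 2*r/(6 + r) (I(r) = (2*r)/(6 + r) = 2*r/(6 + r))
(1716 + 1266)/(I(E(0, 2)) - 2243) = (1716 + 1266)/(2*(2*0)/(6 + 2*0) - 2243) = 2982/(2*0/(6 + 0) - 2243) = 2982/(2*0/6 - 2243) = 2982/(2*0*(⅙) - 2243) = 2982/(0 - 2243) = 2982/(-2243) = 2982*(-1/2243) = -2982/2243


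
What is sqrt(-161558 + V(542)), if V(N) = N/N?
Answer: I*sqrt(161557) ≈ 401.94*I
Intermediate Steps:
V(N) = 1
sqrt(-161558 + V(542)) = sqrt(-161558 + 1) = sqrt(-161557) = I*sqrt(161557)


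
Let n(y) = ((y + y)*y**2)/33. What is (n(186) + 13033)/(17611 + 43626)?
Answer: 4433267/673607 ≈ 6.5814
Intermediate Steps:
n(y) = 2*y**3/33 (n(y) = ((2*y)*y**2)*(1/33) = (2*y**3)*(1/33) = 2*y**3/33)
(n(186) + 13033)/(17611 + 43626) = ((2/33)*186**3 + 13033)/(17611 + 43626) = ((2/33)*6434856 + 13033)/61237 = (4289904/11 + 13033)*(1/61237) = (4433267/11)*(1/61237) = 4433267/673607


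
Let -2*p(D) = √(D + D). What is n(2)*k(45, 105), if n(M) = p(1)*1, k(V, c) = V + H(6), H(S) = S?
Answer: -51*√2/2 ≈ -36.062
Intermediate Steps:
k(V, c) = 6 + V (k(V, c) = V + 6 = 6 + V)
p(D) = -√2*√D/2 (p(D) = -√(D + D)/2 = -√2*√D/2)
n(M) = -√2/2 (n(M) = -√2*√1/2*1 = -½*√2*1*1 = -√2/2*1 = -√2/2)
n(2)*k(45, 105) = (-√2/2)*(6 + 45) = -√2/2*51 = -51*√2/2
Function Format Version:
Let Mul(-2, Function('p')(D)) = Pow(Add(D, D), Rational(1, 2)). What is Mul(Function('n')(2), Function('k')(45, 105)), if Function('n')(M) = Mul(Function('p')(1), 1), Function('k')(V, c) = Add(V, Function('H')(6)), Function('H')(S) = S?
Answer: Mul(Rational(-51, 2), Pow(2, Rational(1, 2))) ≈ -36.062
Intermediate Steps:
Function('k')(V, c) = Add(6, V) (Function('k')(V, c) = Add(V, 6) = Add(6, V))
Function('p')(D) = Mul(Rational(-1, 2), Pow(2, Rational(1, 2)), Pow(D, Rational(1, 2))) (Function('p')(D) = Mul(Rational(-1, 2), Pow(Add(D, D), Rational(1, 2))) = Mul(Rational(-1, 2), Pow(Mul(2, D), Rational(1, 2))) = Mul(Rational(-1, 2), Mul(Pow(2, Rational(1, 2)), Pow(D, Rational(1, 2)))) = Mul(Rational(-1, 2), Pow(2, Rational(1, 2)), Pow(D, Rational(1, 2))))
Function('n')(M) = Mul(Rational(-1, 2), Pow(2, Rational(1, 2))) (Function('n')(M) = Mul(Mul(Rational(-1, 2), Pow(2, Rational(1, 2)), Pow(1, Rational(1, 2))), 1) = Mul(Mul(Rational(-1, 2), Pow(2, Rational(1, 2)), 1), 1) = Mul(Mul(Rational(-1, 2), Pow(2, Rational(1, 2))), 1) = Mul(Rational(-1, 2), Pow(2, Rational(1, 2))))
Mul(Function('n')(2), Function('k')(45, 105)) = Mul(Mul(Rational(-1, 2), Pow(2, Rational(1, 2))), Add(6, 45)) = Mul(Mul(Rational(-1, 2), Pow(2, Rational(1, 2))), 51) = Mul(Rational(-51, 2), Pow(2, Rational(1, 2)))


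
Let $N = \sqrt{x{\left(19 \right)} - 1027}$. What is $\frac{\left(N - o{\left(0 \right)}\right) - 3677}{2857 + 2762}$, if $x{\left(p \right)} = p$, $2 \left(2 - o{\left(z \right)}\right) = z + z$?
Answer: $- \frac{3679}{5619} + \frac{4 i \sqrt{7}}{1873} \approx -0.65474 + 0.0056503 i$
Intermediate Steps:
$o{\left(z \right)} = 2 - z$ ($o{\left(z \right)} = 2 - \frac{z + z}{2} = 2 - \frac{2 z}{2} = 2 - z$)
$N = 12 i \sqrt{7}$ ($N = \sqrt{19 - 1027} = \sqrt{-1008} = 12 i \sqrt{7} \approx 31.749 i$)
$\frac{\left(N - o{\left(0 \right)}\right) - 3677}{2857 + 2762} = \frac{\left(12 i \sqrt{7} - \left(2 - 0\right)\right) - 3677}{2857 + 2762} = \frac{\left(12 i \sqrt{7} - \left(2 + 0\right)\right) - 3677}{5619} = \left(\left(12 i \sqrt{7} - 2\right) - 3677\right) \frac{1}{5619} = \left(\left(-2 + 12 i \sqrt{7}\right) - 3677\right) \frac{1}{5619} = \left(-3679 + 12 i \sqrt{7}\right) \frac{1}{5619} = - \frac{3679}{5619} + \frac{4 i \sqrt{7}}{1873}$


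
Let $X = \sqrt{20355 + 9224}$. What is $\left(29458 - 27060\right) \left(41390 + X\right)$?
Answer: $99253220 + 2398 \sqrt{29579} \approx 9.9666 \cdot 10^{7}$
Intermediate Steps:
$X = \sqrt{29579} \approx 171.99$
$\left(29458 - 27060\right) \left(41390 + X\right) = \left(29458 - 27060\right) \left(41390 + \sqrt{29579}\right) = 2398 \left(41390 + \sqrt{29579}\right) = 99253220 + 2398 \sqrt{29579}$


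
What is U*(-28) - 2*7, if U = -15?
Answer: 406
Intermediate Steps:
U*(-28) - 2*7 = -15*(-28) - 2*7 = 420 - 14 = 406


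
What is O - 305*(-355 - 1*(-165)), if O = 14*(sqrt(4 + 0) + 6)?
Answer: 58062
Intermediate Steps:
O = 112 (O = 14*(sqrt(4) + 6) = 14*(2 + 6) = 14*8 = 112)
O - 305*(-355 - 1*(-165)) = 112 - 305*(-355 - 1*(-165)) = 112 - 305*(-355 + 165) = 112 - 305*(-190) = 112 + 57950 = 58062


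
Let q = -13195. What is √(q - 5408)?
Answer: 3*I*√2067 ≈ 136.39*I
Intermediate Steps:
√(q - 5408) = √(-13195 - 5408) = √(-18603) = 3*I*√2067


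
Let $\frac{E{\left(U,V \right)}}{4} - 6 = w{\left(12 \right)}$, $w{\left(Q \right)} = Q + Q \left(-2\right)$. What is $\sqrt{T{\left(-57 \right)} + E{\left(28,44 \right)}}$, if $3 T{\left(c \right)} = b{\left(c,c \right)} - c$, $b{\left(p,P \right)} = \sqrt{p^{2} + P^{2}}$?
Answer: $\sqrt{-5 + 19 \sqrt{2}} \approx 4.6765$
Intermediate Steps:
$b{\left(p,P \right)} = \sqrt{P^{2} + p^{2}}$
$w{\left(Q \right)} = - Q$ ($w{\left(Q \right)} = Q - 2 Q = - Q$)
$E{\left(U,V \right)} = -24$ ($E{\left(U,V \right)} = 24 + 4 \left(\left(-1\right) 12\right) = 24 + 4 \left(-12\right) = 24 - 48 = -24$)
$T{\left(c \right)} = - \frac{c}{3} + \frac{\sqrt{2} \sqrt{c^{2}}}{3}$ ($T{\left(c \right)} = \frac{\sqrt{c^{2} + c^{2}} - c}{3} = \frac{\sqrt{2 c^{2}} - c}{3} = \frac{\sqrt{2} \sqrt{c^{2}} - c}{3} = \frac{- c + \sqrt{2} \sqrt{c^{2}}}{3} = - \frac{c}{3} + \frac{\sqrt{2} \sqrt{c^{2}}}{3}$)
$\sqrt{T{\left(-57 \right)} + E{\left(28,44 \right)}} = \sqrt{\left(\left(- \frac{1}{3}\right) \left(-57\right) + \frac{\sqrt{2} \sqrt{\left(-57\right)^{2}}}{3}\right) - 24} = \sqrt{\left(19 + \frac{\sqrt{2} \sqrt{3249}}{3}\right) - 24} = \sqrt{\left(19 + \frac{1}{3} \sqrt{2} \cdot 57\right) - 24} = \sqrt{\left(19 + 19 \sqrt{2}\right) - 24} = \sqrt{-5 + 19 \sqrt{2}}$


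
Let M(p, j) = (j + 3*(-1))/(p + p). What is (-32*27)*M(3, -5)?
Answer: 1152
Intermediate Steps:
M(p, j) = (-3 + j)/(2*p) (M(p, j) = (j - 3)/((2*p)) = (-3 + j)*(1/(2*p)) = (-3 + j)/(2*p))
(-32*27)*M(3, -5) = (-32*27)*((1/2)*(-3 - 5)/3) = -432*(-8)/3 = -864*(-4/3) = 1152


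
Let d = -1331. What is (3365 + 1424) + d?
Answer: 3458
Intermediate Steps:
(3365 + 1424) + d = (3365 + 1424) - 1331 = 4789 - 1331 = 3458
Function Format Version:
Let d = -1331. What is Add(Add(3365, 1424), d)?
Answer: 3458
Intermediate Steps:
Add(Add(3365, 1424), d) = Add(Add(3365, 1424), -1331) = Add(4789, -1331) = 3458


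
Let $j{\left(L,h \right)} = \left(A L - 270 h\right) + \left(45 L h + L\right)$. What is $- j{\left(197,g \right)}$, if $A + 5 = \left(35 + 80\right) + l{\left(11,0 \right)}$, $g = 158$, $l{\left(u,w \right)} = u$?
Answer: $-1382044$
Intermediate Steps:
$A = 121$ ($A = -5 + \left(\left(35 + 80\right) + 11\right) = -5 + \left(115 + 11\right) = -5 + 126 = 121$)
$j{\left(L,h \right)} = - 270 h + 122 L + 45 L h$ ($j{\left(L,h \right)} = \left(121 L - 270 h\right) + \left(45 L h + L\right) = \left(- 270 h + 121 L\right) + \left(45 L h + L\right) = \left(- 270 h + 121 L\right) + \left(L + 45 L h\right) = - 270 h + 122 L + 45 L h$)
$- j{\left(197,g \right)} = - (\left(-270\right) 158 + 122 \cdot 197 + 45 \cdot 197 \cdot 158) = - (-42660 + 24034 + 1400670) = \left(-1\right) 1382044 = -1382044$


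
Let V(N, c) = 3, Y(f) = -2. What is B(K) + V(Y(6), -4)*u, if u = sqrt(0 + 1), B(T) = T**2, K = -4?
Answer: 19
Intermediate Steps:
u = 1 (u = sqrt(1) = 1)
B(K) + V(Y(6), -4)*u = (-4)**2 + 3*1 = 16 + 3 = 19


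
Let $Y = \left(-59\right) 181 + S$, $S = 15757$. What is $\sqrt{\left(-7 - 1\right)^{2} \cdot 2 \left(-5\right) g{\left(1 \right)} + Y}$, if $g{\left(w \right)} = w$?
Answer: $\sqrt{4438} \approx 66.618$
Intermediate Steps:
$Y = 5078$ ($Y = \left(-59\right) 181 + 15757 = -10679 + 15757 = 5078$)
$\sqrt{\left(-7 - 1\right)^{2} \cdot 2 \left(-5\right) g{\left(1 \right)} + Y} = \sqrt{\left(-7 - 1\right)^{2} \cdot 2 \left(-5\right) 1 + 5078} = \sqrt{\left(-8\right)^{2} \left(\left(-10\right) 1\right) + 5078} = \sqrt{64 \left(-10\right) + 5078} = \sqrt{-640 + 5078} = \sqrt{4438}$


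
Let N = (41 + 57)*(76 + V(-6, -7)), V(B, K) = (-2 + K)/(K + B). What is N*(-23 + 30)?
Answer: 683942/13 ≈ 52611.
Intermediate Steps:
V(B, K) = (-2 + K)/(B + K)
N = 97706/13 (N = (41 + 57)*(76 + (-2 - 7)/(-6 - 7)) = 98*(76 - 9/(-13)) = 98*(76 - 1/13*(-9)) = 98*(76 + 9/13) = 98*(997/13) = 97706/13 ≈ 7515.8)
N*(-23 + 30) = 97706*(-23 + 30)/13 = (97706/13)*7 = 683942/13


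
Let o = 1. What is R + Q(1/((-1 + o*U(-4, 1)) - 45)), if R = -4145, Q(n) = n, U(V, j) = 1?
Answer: -186526/45 ≈ -4145.0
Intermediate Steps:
R + Q(1/((-1 + o*U(-4, 1)) - 45)) = -4145 + 1/((-1 + 1*1) - 45) = -4145 + 1/((-1 + 1) - 45) = -4145 + 1/(0 - 45) = -4145 + 1/(-45) = -4145 - 1/45 = -186526/45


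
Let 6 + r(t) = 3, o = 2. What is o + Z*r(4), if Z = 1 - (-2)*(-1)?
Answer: 5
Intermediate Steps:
r(t) = -3 (r(t) = -6 + 3 = -3)
Z = -1 (Z = 1 - 1*2 = 1 - 2 = -1)
o + Z*r(4) = 2 - 1*(-3) = 2 + 3 = 5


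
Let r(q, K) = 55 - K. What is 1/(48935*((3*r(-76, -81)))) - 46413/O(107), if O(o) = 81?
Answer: -11440220039/19965480 ≈ -573.00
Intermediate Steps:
1/(48935*((3*r(-76, -81)))) - 46413/O(107) = 1/(48935*((3*(55 - 1*(-81))))) - 46413/81 = 1/(48935*((3*(55 + 81)))) - 46413*1/81 = 1/(48935*((3*136))) - 573 = (1/48935)/408 - 573 = (1/48935)*(1/408) - 573 = 1/19965480 - 573 = -11440220039/19965480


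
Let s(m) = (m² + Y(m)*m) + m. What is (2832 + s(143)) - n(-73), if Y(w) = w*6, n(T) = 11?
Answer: 146107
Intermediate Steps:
Y(w) = 6*w
s(m) = m + 7*m² (s(m) = (m² + (6*m)*m) + m = (m² + 6*m²) + m = 7*m² + m = m + 7*m²)
(2832 + s(143)) - n(-73) = (2832 + 143*(1 + 7*143)) - 1*11 = (2832 + 143*(1 + 1001)) - 11 = (2832 + 143*1002) - 11 = (2832 + 143286) - 11 = 146118 - 11 = 146107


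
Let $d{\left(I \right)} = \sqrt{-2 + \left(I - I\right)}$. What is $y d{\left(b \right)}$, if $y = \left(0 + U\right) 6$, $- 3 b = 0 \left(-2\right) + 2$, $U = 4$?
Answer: $24 i \sqrt{2} \approx 33.941 i$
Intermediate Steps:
$b = - \frac{2}{3}$ ($b = - \frac{0 \left(-2\right) + 2}{3} = - \frac{0 + 2}{3} = \left(- \frac{1}{3}\right) 2 = - \frac{2}{3} \approx -0.66667$)
$d{\left(I \right)} = i \sqrt{2}$ ($d{\left(I \right)} = \sqrt{-2 + 0} = \sqrt{-2} = i \sqrt{2}$)
$y = 24$ ($y = \left(0 + 4\right) 6 = 4 \cdot 6 = 24$)
$y d{\left(b \right)} = 24 i \sqrt{2}$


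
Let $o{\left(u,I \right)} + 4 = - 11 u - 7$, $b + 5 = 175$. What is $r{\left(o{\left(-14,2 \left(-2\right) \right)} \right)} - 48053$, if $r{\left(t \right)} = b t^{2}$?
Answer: $3428277$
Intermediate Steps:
$b = 170$ ($b = -5 + 175 = 170$)
$o{\left(u,I \right)} = -11 - 11 u$ ($o{\left(u,I \right)} = -4 - \left(7 + 11 u\right) = -11 - 11 u$)
$r{\left(t \right)} = 170 t^{2}$
$r{\left(o{\left(-14,2 \left(-2\right) \right)} \right)} - 48053 = 170 \left(-11 - -154\right)^{2} - 48053 = 170 \left(-11 + 154\right)^{2} - 48053 = 170 \cdot 143^{2} - 48053 = 170 \cdot 20449 - 48053 = 3476330 - 48053 = 3428277$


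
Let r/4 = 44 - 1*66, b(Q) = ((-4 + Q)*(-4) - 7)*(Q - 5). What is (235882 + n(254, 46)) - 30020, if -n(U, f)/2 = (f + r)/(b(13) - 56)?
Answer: 20586179/100 ≈ 2.0586e+5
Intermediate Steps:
b(Q) = (-5 + Q)*(9 - 4*Q) (b(Q) = ((16 - 4*Q) - 7)*(-5 + Q) = (9 - 4*Q)*(-5 + Q) = (-5 + Q)*(9 - 4*Q))
r = -88 (r = 4*(44 - 1*66) = 4*(44 - 66) = 4*(-22) = -88)
n(U, f) = -11/25 + f/200 (n(U, f) = -2*(f - 88)/((-45 - 4*13² + 29*13) - 56) = -2*(-88 + f)/((-45 - 4*169 + 377) - 56) = -2*(-88 + f)/((-45 - 676 + 377) - 56) = -2*(-88 + f)/(-344 - 56) = -2*(-88 + f)/(-400) = -2*(-88 + f)*(-1)/400 = -2*(11/50 - f/400) = -11/25 + f/200)
(235882 + n(254, 46)) - 30020 = (235882 + (-11/25 + (1/200)*46)) - 30020 = (235882 + (-11/25 + 23/100)) - 30020 = (235882 - 21/100) - 30020 = 23588179/100 - 30020 = 20586179/100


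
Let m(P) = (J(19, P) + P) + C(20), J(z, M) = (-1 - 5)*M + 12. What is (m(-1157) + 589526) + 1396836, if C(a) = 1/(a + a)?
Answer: 79686361/40 ≈ 1.9922e+6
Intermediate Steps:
C(a) = 1/(2*a)
J(z, M) = 12 - 6*M (J(z, M) = -6*M + 12 = 12 - 6*M)
m(P) = 481/40 - 5*P (m(P) = ((12 - 6*P) + P) + (1/2)/20 = (12 - 5*P) + (1/2)*(1/20) = (12 - 5*P) + 1/40 = 481/40 - 5*P)
(m(-1157) + 589526) + 1396836 = ((481/40 - 5*(-1157)) + 589526) + 1396836 = ((481/40 + 5785) + 589526) + 1396836 = (231881/40 + 589526) + 1396836 = 23812921/40 + 1396836 = 79686361/40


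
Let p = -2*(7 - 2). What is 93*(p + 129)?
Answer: 11067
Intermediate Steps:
p = -10 (p = -2*5 = -10)
93*(p + 129) = 93*(-10 + 129) = 93*119 = 11067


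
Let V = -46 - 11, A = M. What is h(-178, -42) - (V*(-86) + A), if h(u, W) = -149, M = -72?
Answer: -4979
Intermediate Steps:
A = -72
V = -57
h(-178, -42) - (V*(-86) + A) = -149 - (-57*(-86) - 72) = -149 - (4902 - 72) = -149 - 1*4830 = -149 - 4830 = -4979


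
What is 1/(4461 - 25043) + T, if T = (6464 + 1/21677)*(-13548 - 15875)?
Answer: -84854534262701671/446156014 ≈ -1.9019e+8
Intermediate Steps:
T = -4122754555567/21677 (T = (6464 + 1/21677)*(-29423) = (140120129/21677)*(-29423) = -4122754555567/21677 ≈ -1.9019e+8)
1/(4461 - 25043) + T = 1/(4461 - 25043) - 4122754555567/21677 = 1/(-20582) - 4122754555567/21677 = -1/20582 - 4122754555567/21677 = -84854534262701671/446156014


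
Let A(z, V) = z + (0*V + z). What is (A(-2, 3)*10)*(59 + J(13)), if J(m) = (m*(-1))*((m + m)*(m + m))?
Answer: 349160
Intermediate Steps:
J(m) = -4*m³ (J(m) = (-m)*((2*m)*(2*m)) = (-m)*(4*m²) = -4*m³)
A(z, V) = 2*z (A(z, V) = z + (0 + z) = z + z = 2*z)
(A(-2, 3)*10)*(59 + J(13)) = ((2*(-2))*10)*(59 - 4*13³) = (-4*10)*(59 - 4*2197) = -40*(59 - 8788) = -40*(-8729) = 349160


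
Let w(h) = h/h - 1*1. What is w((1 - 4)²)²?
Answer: 0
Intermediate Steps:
w(h) = 0 (w(h) = 1 - 1 = 0)
w((1 - 4)²)² = 0² = 0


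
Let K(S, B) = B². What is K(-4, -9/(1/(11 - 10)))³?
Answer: 531441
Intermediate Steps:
K(-4, -9/(1/(11 - 10)))³ = ((-9/(1/(11 - 10)))²)³ = ((-9/(1/1))²)³ = ((-9/1)²)³ = ((-9*1)²)³ = ((-9)²)³ = 81³ = 531441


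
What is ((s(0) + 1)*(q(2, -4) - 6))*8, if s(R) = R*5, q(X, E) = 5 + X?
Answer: 8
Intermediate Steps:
s(R) = 5*R
((s(0) + 1)*(q(2, -4) - 6))*8 = ((5*0 + 1)*((5 + 2) - 6))*8 = ((0 + 1)*(7 - 6))*8 = (1*1)*8 = 1*8 = 8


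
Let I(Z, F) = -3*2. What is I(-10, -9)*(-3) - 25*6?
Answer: -132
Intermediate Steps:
I(Z, F) = -6
I(-10, -9)*(-3) - 25*6 = -6*(-3) - 25*6 = 18 - 150 = -132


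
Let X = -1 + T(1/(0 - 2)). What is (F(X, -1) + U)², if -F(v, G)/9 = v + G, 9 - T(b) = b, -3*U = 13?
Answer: 185761/36 ≈ 5160.0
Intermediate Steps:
U = -13/3 (U = -⅓*13 = -13/3 ≈ -4.3333)
T(b) = 9 - b
X = 17/2 (X = -1 + (9 - 1/(0 - 2)) = -1 + (9 - 1/(-2)) = -1 + (9 - 1*(-½)) = -1 + (9 + ½) = -1 + 19/2 = 17/2 ≈ 8.5000)
F(v, G) = -9*G - 9*v (F(v, G) = -9*(v + G) = -9*(G + v) = -9*G - 9*v)
(F(X, -1) + U)² = ((-9*(-1) - 9*17/2) - 13/3)² = ((9 - 153/2) - 13/3)² = (-135/2 - 13/3)² = (-431/6)² = 185761/36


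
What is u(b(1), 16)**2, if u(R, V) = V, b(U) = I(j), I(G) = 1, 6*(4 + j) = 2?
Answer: 256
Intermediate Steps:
j = -11/3 (j = -4 + (1/6)*2 = -4 + 1/3 = -11/3 ≈ -3.6667)
b(U) = 1
u(b(1), 16)**2 = 16**2 = 256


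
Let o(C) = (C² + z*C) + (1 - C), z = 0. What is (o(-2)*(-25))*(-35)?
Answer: 6125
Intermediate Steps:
o(C) = 1 + C² - C (o(C) = (C² + 0*C) + (1 - C) = (C² + 0) + (1 - C) = C² + (1 - C) = 1 + C² - C)
(o(-2)*(-25))*(-35) = ((1 + (-2)² - 1*(-2))*(-25))*(-35) = ((1 + 4 + 2)*(-25))*(-35) = (7*(-25))*(-35) = -175*(-35) = 6125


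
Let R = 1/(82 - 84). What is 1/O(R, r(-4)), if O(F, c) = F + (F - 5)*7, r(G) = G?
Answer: -1/39 ≈ -0.025641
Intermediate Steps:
R = -1/2 (R = 1/(-2) = -1/2 ≈ -0.50000)
O(F, c) = -35 + 8*F (O(F, c) = F + (-5 + F)*7 = F + (-35 + 7*F) = -35 + 8*F)
1/O(R, r(-4)) = 1/(-35 + 8*(-1/2)) = 1/(-35 - 4) = 1/(-39) = -1/39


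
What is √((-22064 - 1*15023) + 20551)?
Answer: 2*I*√4134 ≈ 128.59*I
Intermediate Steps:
√((-22064 - 1*15023) + 20551) = √((-22064 - 15023) + 20551) = √(-37087 + 20551) = √(-16536) = 2*I*√4134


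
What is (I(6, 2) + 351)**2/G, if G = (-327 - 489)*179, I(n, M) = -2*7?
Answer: -113569/146064 ≈ -0.77753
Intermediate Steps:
I(n, M) = -14
G = -146064 (G = -816*179 = -146064)
(I(6, 2) + 351)**2/G = (-14 + 351)**2/(-146064) = 337**2*(-1/146064) = 113569*(-1/146064) = -113569/146064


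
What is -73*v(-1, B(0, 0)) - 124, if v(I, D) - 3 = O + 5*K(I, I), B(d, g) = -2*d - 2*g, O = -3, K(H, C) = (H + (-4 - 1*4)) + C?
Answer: 3526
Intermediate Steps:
K(H, C) = -8 + C + H (K(H, C) = (H + (-4 - 4)) + C = (H - 8) + C = (-8 + H) + C = -8 + C + H)
v(I, D) = -40 + 10*I (v(I, D) = 3 + (-3 + 5*(-8 + I + I)) = 3 + (-3 + 5*(-8 + 2*I)) = 3 + (-3 + (-40 + 10*I)) = 3 + (-43 + 10*I) = -40 + 10*I)
-73*v(-1, B(0, 0)) - 124 = -73*(-40 + 10*(-1)) - 124 = -73*(-40 - 10) - 124 = -73*(-50) - 124 = 3650 - 124 = 3526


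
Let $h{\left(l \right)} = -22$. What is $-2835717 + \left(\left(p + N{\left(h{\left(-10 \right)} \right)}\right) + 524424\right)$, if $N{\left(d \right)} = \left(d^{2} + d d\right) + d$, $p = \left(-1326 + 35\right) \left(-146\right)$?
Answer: $-2121861$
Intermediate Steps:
$p = 188486$ ($p = \left(-1291\right) \left(-146\right) = 188486$)
$N{\left(d \right)} = d + 2 d^{2}$ ($N{\left(d \right)} = \left(d^{2} + d^{2}\right) + d = 2 d^{2} + d = d + 2 d^{2}$)
$-2835717 + \left(\left(p + N{\left(h{\left(-10 \right)} \right)}\right) + 524424\right) = -2835717 + \left(\left(188486 - 22 \left(1 + 2 \left(-22\right)\right)\right) + 524424\right) = -2835717 + \left(\left(188486 - 22 \left(1 - 44\right)\right) + 524424\right) = -2835717 + \left(\left(188486 - -946\right) + 524424\right) = -2835717 + \left(\left(188486 + 946\right) + 524424\right) = -2835717 + \left(189432 + 524424\right) = -2835717 + 713856 = -2121861$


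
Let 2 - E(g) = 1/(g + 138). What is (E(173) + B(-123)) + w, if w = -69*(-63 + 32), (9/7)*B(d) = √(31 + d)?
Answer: 665850/311 + 14*I*√23/9 ≈ 2141.0 + 7.4602*I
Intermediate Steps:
B(d) = 7*√(31 + d)/9
E(g) = 2 - 1/(138 + g) (E(g) = 2 - 1/(g + 138) = 2 - 1/(138 + g))
w = 2139 (w = -69*(-31) = 2139)
(E(173) + B(-123)) + w = ((275 + 2*173)/(138 + 173) + 7*√(31 - 123)/9) + 2139 = ((275 + 346)/311 + 7*√(-92)/9) + 2139 = ((1/311)*621 + 7*(2*I*√23)/9) + 2139 = (621/311 + 14*I*√23/9) + 2139 = 665850/311 + 14*I*√23/9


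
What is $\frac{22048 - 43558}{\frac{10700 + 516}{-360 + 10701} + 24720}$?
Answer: $- \frac{111217455}{127820368} \approx -0.87011$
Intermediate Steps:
$\frac{22048 - 43558}{\frac{10700 + 516}{-360 + 10701} + 24720} = - \frac{21510}{\frac{11216}{10341} + 24720} = - \frac{21510}{\frac{255640736}{10341}} = \left(-21510\right) \frac{10341}{255640736} = - \frac{111217455}{127820368}$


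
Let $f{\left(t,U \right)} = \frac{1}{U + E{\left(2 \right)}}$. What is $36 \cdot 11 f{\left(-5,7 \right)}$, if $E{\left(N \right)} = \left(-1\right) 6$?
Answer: $396$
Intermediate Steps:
$E{\left(N \right)} = -6$
$f{\left(t,U \right)} = \frac{1}{-6 + U}$ ($f{\left(t,U \right)} = \frac{1}{U - 6} = \frac{1}{-6 + U}$)
$36 \cdot 11 f{\left(-5,7 \right)} = \frac{36 \cdot 11}{-6 + 7} = \frac{396}{1} = 396 \cdot 1 = 396$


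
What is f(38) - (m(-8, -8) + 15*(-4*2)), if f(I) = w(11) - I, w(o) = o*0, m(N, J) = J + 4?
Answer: 86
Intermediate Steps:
m(N, J) = 4 + J
w(o) = 0
f(I) = -I (f(I) = 0 - I = -I)
f(38) - (m(-8, -8) + 15*(-4*2)) = -1*38 - ((4 - 8) + 15*(-4*2)) = -38 - (-4 + 15*(-8)) = -38 - (-4 - 120) = -38 - 1*(-124) = -38 + 124 = 86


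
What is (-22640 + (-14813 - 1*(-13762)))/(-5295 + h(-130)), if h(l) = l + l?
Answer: 23691/5555 ≈ 4.2648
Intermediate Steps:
h(l) = 2*l
(-22640 + (-14813 - 1*(-13762)))/(-5295 + h(-130)) = (-22640 + (-14813 - 1*(-13762)))/(-5295 + 2*(-130)) = (-22640 + (-14813 + 13762))/(-5295 - 260) = (-22640 - 1051)/(-5555) = -23691*(-1/5555) = 23691/5555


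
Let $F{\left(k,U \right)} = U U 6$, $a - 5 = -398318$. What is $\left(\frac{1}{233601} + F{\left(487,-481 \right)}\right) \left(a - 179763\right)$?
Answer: $- \frac{62485577087574764}{77867} \approx -8.0247 \cdot 10^{11}$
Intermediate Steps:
$a = -398313$ ($a = 5 - 398318 = -398313$)
$F{\left(k,U \right)} = 6 U^{2}$ ($F{\left(k,U \right)} = U^{2} \cdot 6 = 6 U^{2}$)
$\left(\frac{1}{233601} + F{\left(487,-481 \right)}\right) \left(a - 179763\right) = \left(\frac{1}{233601} + 6 \left(-481\right)^{2}\right) \left(-398313 - 179763\right) = \left(\frac{1}{233601} + 6 \cdot 231361\right) \left(-578076\right) = \left(\frac{1}{233601} + 1388166\right) \left(-578076\right) = \frac{324276965767}{233601} \left(-578076\right) = - \frac{62485577087574764}{77867}$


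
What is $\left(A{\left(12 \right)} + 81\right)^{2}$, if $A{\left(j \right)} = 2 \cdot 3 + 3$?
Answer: $8100$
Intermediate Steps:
$A{\left(j \right)} = 9$ ($A{\left(j \right)} = 6 + 3 = 9$)
$\left(A{\left(12 \right)} + 81\right)^{2} = \left(9 + 81\right)^{2} = 90^{2} = 8100$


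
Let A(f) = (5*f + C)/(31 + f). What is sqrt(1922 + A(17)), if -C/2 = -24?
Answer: sqrt(277167)/12 ≈ 43.872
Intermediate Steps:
C = 48 (C = -2*(-24) = 48)
A(f) = (48 + 5*f)/(31 + f) (A(f) = (5*f + 48)/(31 + f) = (48 + 5*f)/(31 + f))
sqrt(1922 + A(17)) = sqrt(1922 + (48 + 5*17)/(31 + 17)) = sqrt(1922 + (48 + 85)/48) = sqrt(1922 + (1/48)*133) = sqrt(1922 + 133/48) = sqrt(92389/48) = sqrt(277167)/12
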